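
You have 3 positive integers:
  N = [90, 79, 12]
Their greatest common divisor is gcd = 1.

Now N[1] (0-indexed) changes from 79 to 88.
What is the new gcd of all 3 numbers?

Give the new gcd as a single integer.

Numbers: [90, 79, 12], gcd = 1
Change: index 1, 79 -> 88
gcd of the OTHER numbers (without index 1): gcd([90, 12]) = 6
New gcd = gcd(g_others, new_val) = gcd(6, 88) = 2

Answer: 2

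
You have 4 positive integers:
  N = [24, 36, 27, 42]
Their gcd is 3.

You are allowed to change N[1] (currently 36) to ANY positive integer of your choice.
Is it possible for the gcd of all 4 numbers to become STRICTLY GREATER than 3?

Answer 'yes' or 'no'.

Answer: no

Derivation:
Current gcd = 3
gcd of all OTHER numbers (without N[1]=36): gcd([24, 27, 42]) = 3
The new gcd after any change is gcd(3, new_value).
This can be at most 3.
Since 3 = old gcd 3, the gcd can only stay the same or decrease.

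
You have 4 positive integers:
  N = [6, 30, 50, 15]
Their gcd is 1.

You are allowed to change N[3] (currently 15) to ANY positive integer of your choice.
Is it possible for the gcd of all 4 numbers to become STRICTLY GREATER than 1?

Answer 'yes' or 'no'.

Current gcd = 1
gcd of all OTHER numbers (without N[3]=15): gcd([6, 30, 50]) = 2
The new gcd after any change is gcd(2, new_value).
This can be at most 2.
Since 2 > old gcd 1, the gcd CAN increase (e.g., set N[3] = 2).

Answer: yes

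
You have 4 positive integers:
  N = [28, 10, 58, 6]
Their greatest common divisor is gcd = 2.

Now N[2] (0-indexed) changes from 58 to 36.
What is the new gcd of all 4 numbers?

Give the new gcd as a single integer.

Answer: 2

Derivation:
Numbers: [28, 10, 58, 6], gcd = 2
Change: index 2, 58 -> 36
gcd of the OTHER numbers (without index 2): gcd([28, 10, 6]) = 2
New gcd = gcd(g_others, new_val) = gcd(2, 36) = 2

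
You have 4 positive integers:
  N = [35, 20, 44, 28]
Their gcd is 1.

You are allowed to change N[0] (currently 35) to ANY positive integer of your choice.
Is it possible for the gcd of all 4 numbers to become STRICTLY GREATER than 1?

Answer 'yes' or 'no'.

Answer: yes

Derivation:
Current gcd = 1
gcd of all OTHER numbers (without N[0]=35): gcd([20, 44, 28]) = 4
The new gcd after any change is gcd(4, new_value).
This can be at most 4.
Since 4 > old gcd 1, the gcd CAN increase (e.g., set N[0] = 4).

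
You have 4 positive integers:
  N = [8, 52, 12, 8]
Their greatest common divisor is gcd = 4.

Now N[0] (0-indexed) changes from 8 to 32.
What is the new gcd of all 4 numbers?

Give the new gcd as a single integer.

Numbers: [8, 52, 12, 8], gcd = 4
Change: index 0, 8 -> 32
gcd of the OTHER numbers (without index 0): gcd([52, 12, 8]) = 4
New gcd = gcd(g_others, new_val) = gcd(4, 32) = 4

Answer: 4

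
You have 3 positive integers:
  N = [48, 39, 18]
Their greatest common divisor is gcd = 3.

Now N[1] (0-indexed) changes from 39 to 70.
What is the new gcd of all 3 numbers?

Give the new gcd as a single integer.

Numbers: [48, 39, 18], gcd = 3
Change: index 1, 39 -> 70
gcd of the OTHER numbers (without index 1): gcd([48, 18]) = 6
New gcd = gcd(g_others, new_val) = gcd(6, 70) = 2

Answer: 2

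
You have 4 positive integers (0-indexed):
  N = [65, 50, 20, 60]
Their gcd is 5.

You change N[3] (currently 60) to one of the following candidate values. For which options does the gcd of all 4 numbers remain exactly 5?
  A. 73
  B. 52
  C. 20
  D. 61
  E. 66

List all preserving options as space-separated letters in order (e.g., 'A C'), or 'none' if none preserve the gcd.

Old gcd = 5; gcd of others (without N[3]) = 5
New gcd for candidate v: gcd(5, v). Preserves old gcd iff gcd(5, v) = 5.
  Option A: v=73, gcd(5,73)=1 -> changes
  Option B: v=52, gcd(5,52)=1 -> changes
  Option C: v=20, gcd(5,20)=5 -> preserves
  Option D: v=61, gcd(5,61)=1 -> changes
  Option E: v=66, gcd(5,66)=1 -> changes

Answer: C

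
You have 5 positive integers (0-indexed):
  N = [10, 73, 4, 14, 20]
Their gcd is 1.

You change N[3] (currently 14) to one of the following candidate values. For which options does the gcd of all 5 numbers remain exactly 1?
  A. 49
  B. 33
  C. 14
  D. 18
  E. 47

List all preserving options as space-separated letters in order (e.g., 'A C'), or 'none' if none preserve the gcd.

Answer: A B C D E

Derivation:
Old gcd = 1; gcd of others (without N[3]) = 1
New gcd for candidate v: gcd(1, v). Preserves old gcd iff gcd(1, v) = 1.
  Option A: v=49, gcd(1,49)=1 -> preserves
  Option B: v=33, gcd(1,33)=1 -> preserves
  Option C: v=14, gcd(1,14)=1 -> preserves
  Option D: v=18, gcd(1,18)=1 -> preserves
  Option E: v=47, gcd(1,47)=1 -> preserves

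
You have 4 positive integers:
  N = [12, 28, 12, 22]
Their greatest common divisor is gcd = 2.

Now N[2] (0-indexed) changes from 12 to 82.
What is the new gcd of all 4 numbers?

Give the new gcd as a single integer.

Numbers: [12, 28, 12, 22], gcd = 2
Change: index 2, 12 -> 82
gcd of the OTHER numbers (without index 2): gcd([12, 28, 22]) = 2
New gcd = gcd(g_others, new_val) = gcd(2, 82) = 2

Answer: 2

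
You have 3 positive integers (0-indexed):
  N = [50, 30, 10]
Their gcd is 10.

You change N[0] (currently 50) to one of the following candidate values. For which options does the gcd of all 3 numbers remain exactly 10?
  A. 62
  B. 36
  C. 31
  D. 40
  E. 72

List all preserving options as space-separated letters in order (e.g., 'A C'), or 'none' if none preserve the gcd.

Answer: D

Derivation:
Old gcd = 10; gcd of others (without N[0]) = 10
New gcd for candidate v: gcd(10, v). Preserves old gcd iff gcd(10, v) = 10.
  Option A: v=62, gcd(10,62)=2 -> changes
  Option B: v=36, gcd(10,36)=2 -> changes
  Option C: v=31, gcd(10,31)=1 -> changes
  Option D: v=40, gcd(10,40)=10 -> preserves
  Option E: v=72, gcd(10,72)=2 -> changes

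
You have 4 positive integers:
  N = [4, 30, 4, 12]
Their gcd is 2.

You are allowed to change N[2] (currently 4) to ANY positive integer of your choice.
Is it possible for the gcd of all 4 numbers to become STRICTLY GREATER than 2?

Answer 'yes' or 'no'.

Current gcd = 2
gcd of all OTHER numbers (without N[2]=4): gcd([4, 30, 12]) = 2
The new gcd after any change is gcd(2, new_value).
This can be at most 2.
Since 2 = old gcd 2, the gcd can only stay the same or decrease.

Answer: no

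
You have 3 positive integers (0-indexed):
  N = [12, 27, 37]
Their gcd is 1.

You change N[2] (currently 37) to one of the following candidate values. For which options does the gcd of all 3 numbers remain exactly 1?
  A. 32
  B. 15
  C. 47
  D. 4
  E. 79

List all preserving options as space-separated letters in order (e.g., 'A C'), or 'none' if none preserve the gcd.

Old gcd = 1; gcd of others (without N[2]) = 3
New gcd for candidate v: gcd(3, v). Preserves old gcd iff gcd(3, v) = 1.
  Option A: v=32, gcd(3,32)=1 -> preserves
  Option B: v=15, gcd(3,15)=3 -> changes
  Option C: v=47, gcd(3,47)=1 -> preserves
  Option D: v=4, gcd(3,4)=1 -> preserves
  Option E: v=79, gcd(3,79)=1 -> preserves

Answer: A C D E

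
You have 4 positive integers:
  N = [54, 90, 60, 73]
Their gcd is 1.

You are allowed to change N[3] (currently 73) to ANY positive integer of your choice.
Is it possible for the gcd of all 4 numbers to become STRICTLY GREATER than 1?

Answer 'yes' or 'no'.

Current gcd = 1
gcd of all OTHER numbers (without N[3]=73): gcd([54, 90, 60]) = 6
The new gcd after any change is gcd(6, new_value).
This can be at most 6.
Since 6 > old gcd 1, the gcd CAN increase (e.g., set N[3] = 6).

Answer: yes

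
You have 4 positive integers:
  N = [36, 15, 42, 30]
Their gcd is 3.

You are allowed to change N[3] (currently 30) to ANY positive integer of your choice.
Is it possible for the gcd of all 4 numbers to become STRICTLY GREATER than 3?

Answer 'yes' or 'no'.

Answer: no

Derivation:
Current gcd = 3
gcd of all OTHER numbers (without N[3]=30): gcd([36, 15, 42]) = 3
The new gcd after any change is gcd(3, new_value).
This can be at most 3.
Since 3 = old gcd 3, the gcd can only stay the same or decrease.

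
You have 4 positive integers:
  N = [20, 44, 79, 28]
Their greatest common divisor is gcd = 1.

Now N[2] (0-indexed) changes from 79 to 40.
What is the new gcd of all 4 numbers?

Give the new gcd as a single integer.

Answer: 4

Derivation:
Numbers: [20, 44, 79, 28], gcd = 1
Change: index 2, 79 -> 40
gcd of the OTHER numbers (without index 2): gcd([20, 44, 28]) = 4
New gcd = gcd(g_others, new_val) = gcd(4, 40) = 4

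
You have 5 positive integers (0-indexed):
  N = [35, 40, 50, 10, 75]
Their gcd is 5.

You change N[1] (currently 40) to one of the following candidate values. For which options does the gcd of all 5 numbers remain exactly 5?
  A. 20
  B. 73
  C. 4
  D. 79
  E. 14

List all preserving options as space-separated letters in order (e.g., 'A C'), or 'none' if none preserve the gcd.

Answer: A

Derivation:
Old gcd = 5; gcd of others (without N[1]) = 5
New gcd for candidate v: gcd(5, v). Preserves old gcd iff gcd(5, v) = 5.
  Option A: v=20, gcd(5,20)=5 -> preserves
  Option B: v=73, gcd(5,73)=1 -> changes
  Option C: v=4, gcd(5,4)=1 -> changes
  Option D: v=79, gcd(5,79)=1 -> changes
  Option E: v=14, gcd(5,14)=1 -> changes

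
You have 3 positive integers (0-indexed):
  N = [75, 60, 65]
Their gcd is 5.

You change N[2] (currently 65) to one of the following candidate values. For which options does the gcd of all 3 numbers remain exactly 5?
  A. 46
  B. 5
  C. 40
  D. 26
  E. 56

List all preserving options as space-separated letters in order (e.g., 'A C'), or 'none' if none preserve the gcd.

Old gcd = 5; gcd of others (without N[2]) = 15
New gcd for candidate v: gcd(15, v). Preserves old gcd iff gcd(15, v) = 5.
  Option A: v=46, gcd(15,46)=1 -> changes
  Option B: v=5, gcd(15,5)=5 -> preserves
  Option C: v=40, gcd(15,40)=5 -> preserves
  Option D: v=26, gcd(15,26)=1 -> changes
  Option E: v=56, gcd(15,56)=1 -> changes

Answer: B C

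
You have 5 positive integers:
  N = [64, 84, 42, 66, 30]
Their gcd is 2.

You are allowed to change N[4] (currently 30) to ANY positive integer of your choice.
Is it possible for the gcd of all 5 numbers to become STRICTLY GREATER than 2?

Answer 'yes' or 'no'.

Answer: no

Derivation:
Current gcd = 2
gcd of all OTHER numbers (without N[4]=30): gcd([64, 84, 42, 66]) = 2
The new gcd after any change is gcd(2, new_value).
This can be at most 2.
Since 2 = old gcd 2, the gcd can only stay the same or decrease.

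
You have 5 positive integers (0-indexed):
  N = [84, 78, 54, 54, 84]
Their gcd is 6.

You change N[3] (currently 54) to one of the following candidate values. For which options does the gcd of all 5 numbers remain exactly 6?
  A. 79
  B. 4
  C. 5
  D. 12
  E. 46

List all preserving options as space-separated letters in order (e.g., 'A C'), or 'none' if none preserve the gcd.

Answer: D

Derivation:
Old gcd = 6; gcd of others (without N[3]) = 6
New gcd for candidate v: gcd(6, v). Preserves old gcd iff gcd(6, v) = 6.
  Option A: v=79, gcd(6,79)=1 -> changes
  Option B: v=4, gcd(6,4)=2 -> changes
  Option C: v=5, gcd(6,5)=1 -> changes
  Option D: v=12, gcd(6,12)=6 -> preserves
  Option E: v=46, gcd(6,46)=2 -> changes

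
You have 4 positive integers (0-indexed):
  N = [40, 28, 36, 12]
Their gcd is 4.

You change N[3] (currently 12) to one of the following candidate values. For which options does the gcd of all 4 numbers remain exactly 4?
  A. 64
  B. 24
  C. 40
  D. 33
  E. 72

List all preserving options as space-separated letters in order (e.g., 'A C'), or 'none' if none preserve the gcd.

Answer: A B C E

Derivation:
Old gcd = 4; gcd of others (without N[3]) = 4
New gcd for candidate v: gcd(4, v). Preserves old gcd iff gcd(4, v) = 4.
  Option A: v=64, gcd(4,64)=4 -> preserves
  Option B: v=24, gcd(4,24)=4 -> preserves
  Option C: v=40, gcd(4,40)=4 -> preserves
  Option D: v=33, gcd(4,33)=1 -> changes
  Option E: v=72, gcd(4,72)=4 -> preserves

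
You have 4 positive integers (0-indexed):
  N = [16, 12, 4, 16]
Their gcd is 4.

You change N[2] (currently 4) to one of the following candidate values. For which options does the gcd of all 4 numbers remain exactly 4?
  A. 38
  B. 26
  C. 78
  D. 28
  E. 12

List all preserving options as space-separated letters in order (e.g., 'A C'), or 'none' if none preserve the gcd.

Answer: D E

Derivation:
Old gcd = 4; gcd of others (without N[2]) = 4
New gcd for candidate v: gcd(4, v). Preserves old gcd iff gcd(4, v) = 4.
  Option A: v=38, gcd(4,38)=2 -> changes
  Option B: v=26, gcd(4,26)=2 -> changes
  Option C: v=78, gcd(4,78)=2 -> changes
  Option D: v=28, gcd(4,28)=4 -> preserves
  Option E: v=12, gcd(4,12)=4 -> preserves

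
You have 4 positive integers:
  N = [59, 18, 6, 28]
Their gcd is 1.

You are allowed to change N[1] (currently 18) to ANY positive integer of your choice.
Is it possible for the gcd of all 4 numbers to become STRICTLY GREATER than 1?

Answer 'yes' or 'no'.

Answer: no

Derivation:
Current gcd = 1
gcd of all OTHER numbers (without N[1]=18): gcd([59, 6, 28]) = 1
The new gcd after any change is gcd(1, new_value).
This can be at most 1.
Since 1 = old gcd 1, the gcd can only stay the same or decrease.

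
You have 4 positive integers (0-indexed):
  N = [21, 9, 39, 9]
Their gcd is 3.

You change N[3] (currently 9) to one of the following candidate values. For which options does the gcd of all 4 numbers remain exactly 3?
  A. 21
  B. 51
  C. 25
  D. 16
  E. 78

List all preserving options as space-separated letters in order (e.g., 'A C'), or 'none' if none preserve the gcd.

Old gcd = 3; gcd of others (without N[3]) = 3
New gcd for candidate v: gcd(3, v). Preserves old gcd iff gcd(3, v) = 3.
  Option A: v=21, gcd(3,21)=3 -> preserves
  Option B: v=51, gcd(3,51)=3 -> preserves
  Option C: v=25, gcd(3,25)=1 -> changes
  Option D: v=16, gcd(3,16)=1 -> changes
  Option E: v=78, gcd(3,78)=3 -> preserves

Answer: A B E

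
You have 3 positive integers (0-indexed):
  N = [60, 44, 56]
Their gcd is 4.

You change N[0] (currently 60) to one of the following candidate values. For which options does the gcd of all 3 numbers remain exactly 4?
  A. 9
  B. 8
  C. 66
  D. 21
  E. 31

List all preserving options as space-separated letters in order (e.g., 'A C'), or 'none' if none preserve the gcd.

Old gcd = 4; gcd of others (without N[0]) = 4
New gcd for candidate v: gcd(4, v). Preserves old gcd iff gcd(4, v) = 4.
  Option A: v=9, gcd(4,9)=1 -> changes
  Option B: v=8, gcd(4,8)=4 -> preserves
  Option C: v=66, gcd(4,66)=2 -> changes
  Option D: v=21, gcd(4,21)=1 -> changes
  Option E: v=31, gcd(4,31)=1 -> changes

Answer: B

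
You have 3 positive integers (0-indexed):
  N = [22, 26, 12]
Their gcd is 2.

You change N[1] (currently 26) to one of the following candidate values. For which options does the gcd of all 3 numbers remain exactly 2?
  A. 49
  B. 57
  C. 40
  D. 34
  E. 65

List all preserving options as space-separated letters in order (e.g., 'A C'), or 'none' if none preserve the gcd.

Answer: C D

Derivation:
Old gcd = 2; gcd of others (without N[1]) = 2
New gcd for candidate v: gcd(2, v). Preserves old gcd iff gcd(2, v) = 2.
  Option A: v=49, gcd(2,49)=1 -> changes
  Option B: v=57, gcd(2,57)=1 -> changes
  Option C: v=40, gcd(2,40)=2 -> preserves
  Option D: v=34, gcd(2,34)=2 -> preserves
  Option E: v=65, gcd(2,65)=1 -> changes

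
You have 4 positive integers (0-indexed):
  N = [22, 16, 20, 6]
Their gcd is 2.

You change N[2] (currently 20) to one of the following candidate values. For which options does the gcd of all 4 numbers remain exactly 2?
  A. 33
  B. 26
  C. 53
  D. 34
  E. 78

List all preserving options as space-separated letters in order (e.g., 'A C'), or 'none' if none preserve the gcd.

Old gcd = 2; gcd of others (without N[2]) = 2
New gcd for candidate v: gcd(2, v). Preserves old gcd iff gcd(2, v) = 2.
  Option A: v=33, gcd(2,33)=1 -> changes
  Option B: v=26, gcd(2,26)=2 -> preserves
  Option C: v=53, gcd(2,53)=1 -> changes
  Option D: v=34, gcd(2,34)=2 -> preserves
  Option E: v=78, gcd(2,78)=2 -> preserves

Answer: B D E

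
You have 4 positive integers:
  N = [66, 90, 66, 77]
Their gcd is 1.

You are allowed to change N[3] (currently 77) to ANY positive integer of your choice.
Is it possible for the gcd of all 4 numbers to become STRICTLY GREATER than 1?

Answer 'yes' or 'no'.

Current gcd = 1
gcd of all OTHER numbers (without N[3]=77): gcd([66, 90, 66]) = 6
The new gcd after any change is gcd(6, new_value).
This can be at most 6.
Since 6 > old gcd 1, the gcd CAN increase (e.g., set N[3] = 6).

Answer: yes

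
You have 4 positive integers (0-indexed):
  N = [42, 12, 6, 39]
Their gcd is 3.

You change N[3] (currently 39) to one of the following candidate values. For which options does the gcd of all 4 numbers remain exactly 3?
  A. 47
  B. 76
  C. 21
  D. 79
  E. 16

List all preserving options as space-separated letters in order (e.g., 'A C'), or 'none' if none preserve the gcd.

Answer: C

Derivation:
Old gcd = 3; gcd of others (without N[3]) = 6
New gcd for candidate v: gcd(6, v). Preserves old gcd iff gcd(6, v) = 3.
  Option A: v=47, gcd(6,47)=1 -> changes
  Option B: v=76, gcd(6,76)=2 -> changes
  Option C: v=21, gcd(6,21)=3 -> preserves
  Option D: v=79, gcd(6,79)=1 -> changes
  Option E: v=16, gcd(6,16)=2 -> changes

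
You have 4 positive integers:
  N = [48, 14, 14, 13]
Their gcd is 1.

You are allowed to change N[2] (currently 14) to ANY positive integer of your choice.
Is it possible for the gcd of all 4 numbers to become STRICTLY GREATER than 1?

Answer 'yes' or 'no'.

Current gcd = 1
gcd of all OTHER numbers (without N[2]=14): gcd([48, 14, 13]) = 1
The new gcd after any change is gcd(1, new_value).
This can be at most 1.
Since 1 = old gcd 1, the gcd can only stay the same or decrease.

Answer: no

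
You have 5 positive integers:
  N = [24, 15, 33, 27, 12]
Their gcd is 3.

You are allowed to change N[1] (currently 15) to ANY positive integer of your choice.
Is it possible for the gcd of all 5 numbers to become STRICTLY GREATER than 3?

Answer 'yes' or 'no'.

Answer: no

Derivation:
Current gcd = 3
gcd of all OTHER numbers (without N[1]=15): gcd([24, 33, 27, 12]) = 3
The new gcd after any change is gcd(3, new_value).
This can be at most 3.
Since 3 = old gcd 3, the gcd can only stay the same or decrease.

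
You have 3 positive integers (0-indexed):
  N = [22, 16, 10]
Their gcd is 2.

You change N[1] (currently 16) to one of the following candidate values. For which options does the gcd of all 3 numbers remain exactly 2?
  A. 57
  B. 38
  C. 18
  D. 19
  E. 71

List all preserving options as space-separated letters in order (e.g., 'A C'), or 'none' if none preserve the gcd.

Old gcd = 2; gcd of others (without N[1]) = 2
New gcd for candidate v: gcd(2, v). Preserves old gcd iff gcd(2, v) = 2.
  Option A: v=57, gcd(2,57)=1 -> changes
  Option B: v=38, gcd(2,38)=2 -> preserves
  Option C: v=18, gcd(2,18)=2 -> preserves
  Option D: v=19, gcd(2,19)=1 -> changes
  Option E: v=71, gcd(2,71)=1 -> changes

Answer: B C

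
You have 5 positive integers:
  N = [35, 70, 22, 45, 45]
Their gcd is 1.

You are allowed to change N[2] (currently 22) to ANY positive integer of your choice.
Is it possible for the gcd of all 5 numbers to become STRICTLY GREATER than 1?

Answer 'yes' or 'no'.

Answer: yes

Derivation:
Current gcd = 1
gcd of all OTHER numbers (without N[2]=22): gcd([35, 70, 45, 45]) = 5
The new gcd after any change is gcd(5, new_value).
This can be at most 5.
Since 5 > old gcd 1, the gcd CAN increase (e.g., set N[2] = 5).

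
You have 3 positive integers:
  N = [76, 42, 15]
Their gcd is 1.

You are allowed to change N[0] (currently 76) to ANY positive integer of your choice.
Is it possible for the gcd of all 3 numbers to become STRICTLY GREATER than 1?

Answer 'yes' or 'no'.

Answer: yes

Derivation:
Current gcd = 1
gcd of all OTHER numbers (without N[0]=76): gcd([42, 15]) = 3
The new gcd after any change is gcd(3, new_value).
This can be at most 3.
Since 3 > old gcd 1, the gcd CAN increase (e.g., set N[0] = 3).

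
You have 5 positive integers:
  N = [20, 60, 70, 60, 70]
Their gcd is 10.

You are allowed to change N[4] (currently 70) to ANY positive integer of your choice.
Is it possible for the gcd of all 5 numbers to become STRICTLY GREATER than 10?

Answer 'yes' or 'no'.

Answer: no

Derivation:
Current gcd = 10
gcd of all OTHER numbers (without N[4]=70): gcd([20, 60, 70, 60]) = 10
The new gcd after any change is gcd(10, new_value).
This can be at most 10.
Since 10 = old gcd 10, the gcd can only stay the same or decrease.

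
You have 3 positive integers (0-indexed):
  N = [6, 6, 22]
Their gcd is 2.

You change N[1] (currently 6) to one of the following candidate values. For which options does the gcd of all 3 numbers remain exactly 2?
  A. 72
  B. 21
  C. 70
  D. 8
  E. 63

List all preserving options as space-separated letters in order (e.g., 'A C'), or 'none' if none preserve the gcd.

Old gcd = 2; gcd of others (without N[1]) = 2
New gcd for candidate v: gcd(2, v). Preserves old gcd iff gcd(2, v) = 2.
  Option A: v=72, gcd(2,72)=2 -> preserves
  Option B: v=21, gcd(2,21)=1 -> changes
  Option C: v=70, gcd(2,70)=2 -> preserves
  Option D: v=8, gcd(2,8)=2 -> preserves
  Option E: v=63, gcd(2,63)=1 -> changes

Answer: A C D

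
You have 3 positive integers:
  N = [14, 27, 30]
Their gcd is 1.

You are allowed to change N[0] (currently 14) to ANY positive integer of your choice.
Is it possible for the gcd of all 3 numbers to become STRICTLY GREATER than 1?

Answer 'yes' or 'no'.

Answer: yes

Derivation:
Current gcd = 1
gcd of all OTHER numbers (without N[0]=14): gcd([27, 30]) = 3
The new gcd after any change is gcd(3, new_value).
This can be at most 3.
Since 3 > old gcd 1, the gcd CAN increase (e.g., set N[0] = 3).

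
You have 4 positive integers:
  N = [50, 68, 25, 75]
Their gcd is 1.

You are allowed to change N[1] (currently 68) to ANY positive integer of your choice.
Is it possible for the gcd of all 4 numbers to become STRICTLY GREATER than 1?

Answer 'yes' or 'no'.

Current gcd = 1
gcd of all OTHER numbers (without N[1]=68): gcd([50, 25, 75]) = 25
The new gcd after any change is gcd(25, new_value).
This can be at most 25.
Since 25 > old gcd 1, the gcd CAN increase (e.g., set N[1] = 25).

Answer: yes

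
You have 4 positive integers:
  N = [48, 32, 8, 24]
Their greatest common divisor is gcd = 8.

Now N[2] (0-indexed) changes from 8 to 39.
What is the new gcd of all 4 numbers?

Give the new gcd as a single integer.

Answer: 1

Derivation:
Numbers: [48, 32, 8, 24], gcd = 8
Change: index 2, 8 -> 39
gcd of the OTHER numbers (without index 2): gcd([48, 32, 24]) = 8
New gcd = gcd(g_others, new_val) = gcd(8, 39) = 1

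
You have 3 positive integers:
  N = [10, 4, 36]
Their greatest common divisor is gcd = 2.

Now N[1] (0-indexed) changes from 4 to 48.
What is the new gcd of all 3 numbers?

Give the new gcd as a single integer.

Numbers: [10, 4, 36], gcd = 2
Change: index 1, 4 -> 48
gcd of the OTHER numbers (without index 1): gcd([10, 36]) = 2
New gcd = gcd(g_others, new_val) = gcd(2, 48) = 2

Answer: 2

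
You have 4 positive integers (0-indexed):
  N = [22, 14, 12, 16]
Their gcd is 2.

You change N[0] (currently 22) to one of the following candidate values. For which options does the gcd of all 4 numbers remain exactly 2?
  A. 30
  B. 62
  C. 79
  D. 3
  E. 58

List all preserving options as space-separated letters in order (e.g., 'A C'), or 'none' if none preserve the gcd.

Answer: A B E

Derivation:
Old gcd = 2; gcd of others (without N[0]) = 2
New gcd for candidate v: gcd(2, v). Preserves old gcd iff gcd(2, v) = 2.
  Option A: v=30, gcd(2,30)=2 -> preserves
  Option B: v=62, gcd(2,62)=2 -> preserves
  Option C: v=79, gcd(2,79)=1 -> changes
  Option D: v=3, gcd(2,3)=1 -> changes
  Option E: v=58, gcd(2,58)=2 -> preserves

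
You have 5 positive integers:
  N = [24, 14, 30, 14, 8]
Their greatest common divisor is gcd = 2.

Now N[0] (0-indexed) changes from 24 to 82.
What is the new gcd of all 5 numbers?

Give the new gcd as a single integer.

Numbers: [24, 14, 30, 14, 8], gcd = 2
Change: index 0, 24 -> 82
gcd of the OTHER numbers (without index 0): gcd([14, 30, 14, 8]) = 2
New gcd = gcd(g_others, new_val) = gcd(2, 82) = 2

Answer: 2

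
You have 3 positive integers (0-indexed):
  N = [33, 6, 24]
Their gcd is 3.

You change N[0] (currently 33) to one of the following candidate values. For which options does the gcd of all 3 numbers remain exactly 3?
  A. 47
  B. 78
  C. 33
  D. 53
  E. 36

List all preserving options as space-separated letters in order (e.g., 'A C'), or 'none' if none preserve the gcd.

Old gcd = 3; gcd of others (without N[0]) = 6
New gcd for candidate v: gcd(6, v). Preserves old gcd iff gcd(6, v) = 3.
  Option A: v=47, gcd(6,47)=1 -> changes
  Option B: v=78, gcd(6,78)=6 -> changes
  Option C: v=33, gcd(6,33)=3 -> preserves
  Option D: v=53, gcd(6,53)=1 -> changes
  Option E: v=36, gcd(6,36)=6 -> changes

Answer: C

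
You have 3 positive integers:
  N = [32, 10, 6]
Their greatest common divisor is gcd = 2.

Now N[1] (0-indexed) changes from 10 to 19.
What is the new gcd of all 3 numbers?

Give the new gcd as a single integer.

Answer: 1

Derivation:
Numbers: [32, 10, 6], gcd = 2
Change: index 1, 10 -> 19
gcd of the OTHER numbers (without index 1): gcd([32, 6]) = 2
New gcd = gcd(g_others, new_val) = gcd(2, 19) = 1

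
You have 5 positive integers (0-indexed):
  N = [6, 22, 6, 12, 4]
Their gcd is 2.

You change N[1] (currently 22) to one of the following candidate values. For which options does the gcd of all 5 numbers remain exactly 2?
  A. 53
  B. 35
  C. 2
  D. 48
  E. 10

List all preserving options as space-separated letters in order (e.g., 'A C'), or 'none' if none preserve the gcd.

Answer: C D E

Derivation:
Old gcd = 2; gcd of others (without N[1]) = 2
New gcd for candidate v: gcd(2, v). Preserves old gcd iff gcd(2, v) = 2.
  Option A: v=53, gcd(2,53)=1 -> changes
  Option B: v=35, gcd(2,35)=1 -> changes
  Option C: v=2, gcd(2,2)=2 -> preserves
  Option D: v=48, gcd(2,48)=2 -> preserves
  Option E: v=10, gcd(2,10)=2 -> preserves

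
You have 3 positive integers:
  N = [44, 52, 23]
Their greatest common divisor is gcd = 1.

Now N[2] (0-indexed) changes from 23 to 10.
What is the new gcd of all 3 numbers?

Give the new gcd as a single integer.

Answer: 2

Derivation:
Numbers: [44, 52, 23], gcd = 1
Change: index 2, 23 -> 10
gcd of the OTHER numbers (without index 2): gcd([44, 52]) = 4
New gcd = gcd(g_others, new_val) = gcd(4, 10) = 2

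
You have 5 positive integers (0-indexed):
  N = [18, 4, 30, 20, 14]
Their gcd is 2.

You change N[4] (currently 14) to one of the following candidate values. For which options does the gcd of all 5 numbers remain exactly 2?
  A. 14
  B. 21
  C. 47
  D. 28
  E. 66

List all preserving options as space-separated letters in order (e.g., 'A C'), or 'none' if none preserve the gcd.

Answer: A D E

Derivation:
Old gcd = 2; gcd of others (without N[4]) = 2
New gcd for candidate v: gcd(2, v). Preserves old gcd iff gcd(2, v) = 2.
  Option A: v=14, gcd(2,14)=2 -> preserves
  Option B: v=21, gcd(2,21)=1 -> changes
  Option C: v=47, gcd(2,47)=1 -> changes
  Option D: v=28, gcd(2,28)=2 -> preserves
  Option E: v=66, gcd(2,66)=2 -> preserves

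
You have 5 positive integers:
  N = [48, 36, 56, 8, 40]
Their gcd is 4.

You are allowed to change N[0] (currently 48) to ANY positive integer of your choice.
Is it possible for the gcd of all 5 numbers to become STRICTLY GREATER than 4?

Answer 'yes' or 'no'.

Current gcd = 4
gcd of all OTHER numbers (without N[0]=48): gcd([36, 56, 8, 40]) = 4
The new gcd after any change is gcd(4, new_value).
This can be at most 4.
Since 4 = old gcd 4, the gcd can only stay the same or decrease.

Answer: no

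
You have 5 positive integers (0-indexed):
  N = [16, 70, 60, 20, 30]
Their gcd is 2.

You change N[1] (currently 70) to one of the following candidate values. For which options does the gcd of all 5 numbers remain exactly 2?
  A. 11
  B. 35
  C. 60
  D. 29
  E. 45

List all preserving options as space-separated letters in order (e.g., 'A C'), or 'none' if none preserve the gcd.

Answer: C

Derivation:
Old gcd = 2; gcd of others (without N[1]) = 2
New gcd for candidate v: gcd(2, v). Preserves old gcd iff gcd(2, v) = 2.
  Option A: v=11, gcd(2,11)=1 -> changes
  Option B: v=35, gcd(2,35)=1 -> changes
  Option C: v=60, gcd(2,60)=2 -> preserves
  Option D: v=29, gcd(2,29)=1 -> changes
  Option E: v=45, gcd(2,45)=1 -> changes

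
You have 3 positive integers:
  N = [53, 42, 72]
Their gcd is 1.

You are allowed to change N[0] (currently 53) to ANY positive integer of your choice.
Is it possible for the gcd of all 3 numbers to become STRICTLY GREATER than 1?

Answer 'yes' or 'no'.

Current gcd = 1
gcd of all OTHER numbers (without N[0]=53): gcd([42, 72]) = 6
The new gcd after any change is gcd(6, new_value).
This can be at most 6.
Since 6 > old gcd 1, the gcd CAN increase (e.g., set N[0] = 6).

Answer: yes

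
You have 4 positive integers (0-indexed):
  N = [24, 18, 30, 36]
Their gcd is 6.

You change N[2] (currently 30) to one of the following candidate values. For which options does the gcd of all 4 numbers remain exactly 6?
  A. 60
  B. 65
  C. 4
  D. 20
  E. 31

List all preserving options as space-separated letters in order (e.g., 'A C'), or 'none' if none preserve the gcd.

Answer: A

Derivation:
Old gcd = 6; gcd of others (without N[2]) = 6
New gcd for candidate v: gcd(6, v). Preserves old gcd iff gcd(6, v) = 6.
  Option A: v=60, gcd(6,60)=6 -> preserves
  Option B: v=65, gcd(6,65)=1 -> changes
  Option C: v=4, gcd(6,4)=2 -> changes
  Option D: v=20, gcd(6,20)=2 -> changes
  Option E: v=31, gcd(6,31)=1 -> changes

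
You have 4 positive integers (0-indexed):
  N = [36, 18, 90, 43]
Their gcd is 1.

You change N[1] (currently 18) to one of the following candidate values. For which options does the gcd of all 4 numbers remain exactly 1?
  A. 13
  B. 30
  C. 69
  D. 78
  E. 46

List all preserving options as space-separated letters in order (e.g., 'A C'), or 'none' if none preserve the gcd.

Answer: A B C D E

Derivation:
Old gcd = 1; gcd of others (without N[1]) = 1
New gcd for candidate v: gcd(1, v). Preserves old gcd iff gcd(1, v) = 1.
  Option A: v=13, gcd(1,13)=1 -> preserves
  Option B: v=30, gcd(1,30)=1 -> preserves
  Option C: v=69, gcd(1,69)=1 -> preserves
  Option D: v=78, gcd(1,78)=1 -> preserves
  Option E: v=46, gcd(1,46)=1 -> preserves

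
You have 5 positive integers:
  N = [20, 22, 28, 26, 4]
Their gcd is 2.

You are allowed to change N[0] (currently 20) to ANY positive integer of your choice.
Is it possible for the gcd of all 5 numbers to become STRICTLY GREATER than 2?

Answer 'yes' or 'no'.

Current gcd = 2
gcd of all OTHER numbers (without N[0]=20): gcd([22, 28, 26, 4]) = 2
The new gcd after any change is gcd(2, new_value).
This can be at most 2.
Since 2 = old gcd 2, the gcd can only stay the same or decrease.

Answer: no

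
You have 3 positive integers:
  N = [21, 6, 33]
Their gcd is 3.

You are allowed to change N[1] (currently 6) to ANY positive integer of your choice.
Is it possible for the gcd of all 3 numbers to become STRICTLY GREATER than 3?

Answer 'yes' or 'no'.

Current gcd = 3
gcd of all OTHER numbers (without N[1]=6): gcd([21, 33]) = 3
The new gcd after any change is gcd(3, new_value).
This can be at most 3.
Since 3 = old gcd 3, the gcd can only stay the same or decrease.

Answer: no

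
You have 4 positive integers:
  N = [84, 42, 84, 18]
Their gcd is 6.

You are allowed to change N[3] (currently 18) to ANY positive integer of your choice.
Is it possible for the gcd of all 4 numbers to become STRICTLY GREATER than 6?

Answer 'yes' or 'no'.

Answer: yes

Derivation:
Current gcd = 6
gcd of all OTHER numbers (without N[3]=18): gcd([84, 42, 84]) = 42
The new gcd after any change is gcd(42, new_value).
This can be at most 42.
Since 42 > old gcd 6, the gcd CAN increase (e.g., set N[3] = 42).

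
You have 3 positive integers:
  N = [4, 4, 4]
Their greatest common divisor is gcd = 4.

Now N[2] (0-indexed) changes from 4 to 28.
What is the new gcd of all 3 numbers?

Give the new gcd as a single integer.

Numbers: [4, 4, 4], gcd = 4
Change: index 2, 4 -> 28
gcd of the OTHER numbers (without index 2): gcd([4, 4]) = 4
New gcd = gcd(g_others, new_val) = gcd(4, 28) = 4

Answer: 4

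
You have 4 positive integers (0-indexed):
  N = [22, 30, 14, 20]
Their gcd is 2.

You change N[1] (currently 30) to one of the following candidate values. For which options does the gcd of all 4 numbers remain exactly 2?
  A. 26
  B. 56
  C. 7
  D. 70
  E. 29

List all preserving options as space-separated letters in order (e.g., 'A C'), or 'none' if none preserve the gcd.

Answer: A B D

Derivation:
Old gcd = 2; gcd of others (without N[1]) = 2
New gcd for candidate v: gcd(2, v). Preserves old gcd iff gcd(2, v) = 2.
  Option A: v=26, gcd(2,26)=2 -> preserves
  Option B: v=56, gcd(2,56)=2 -> preserves
  Option C: v=7, gcd(2,7)=1 -> changes
  Option D: v=70, gcd(2,70)=2 -> preserves
  Option E: v=29, gcd(2,29)=1 -> changes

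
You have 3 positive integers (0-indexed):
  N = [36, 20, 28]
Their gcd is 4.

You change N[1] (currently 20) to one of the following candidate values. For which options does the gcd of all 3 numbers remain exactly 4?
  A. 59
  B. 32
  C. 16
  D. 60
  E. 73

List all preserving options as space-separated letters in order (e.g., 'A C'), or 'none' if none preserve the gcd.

Old gcd = 4; gcd of others (without N[1]) = 4
New gcd for candidate v: gcd(4, v). Preserves old gcd iff gcd(4, v) = 4.
  Option A: v=59, gcd(4,59)=1 -> changes
  Option B: v=32, gcd(4,32)=4 -> preserves
  Option C: v=16, gcd(4,16)=4 -> preserves
  Option D: v=60, gcd(4,60)=4 -> preserves
  Option E: v=73, gcd(4,73)=1 -> changes

Answer: B C D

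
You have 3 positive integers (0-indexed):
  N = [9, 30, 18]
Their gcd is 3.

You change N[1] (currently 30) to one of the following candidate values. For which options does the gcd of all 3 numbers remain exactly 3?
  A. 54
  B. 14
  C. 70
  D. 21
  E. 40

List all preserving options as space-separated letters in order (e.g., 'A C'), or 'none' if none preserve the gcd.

Answer: D

Derivation:
Old gcd = 3; gcd of others (without N[1]) = 9
New gcd for candidate v: gcd(9, v). Preserves old gcd iff gcd(9, v) = 3.
  Option A: v=54, gcd(9,54)=9 -> changes
  Option B: v=14, gcd(9,14)=1 -> changes
  Option C: v=70, gcd(9,70)=1 -> changes
  Option D: v=21, gcd(9,21)=3 -> preserves
  Option E: v=40, gcd(9,40)=1 -> changes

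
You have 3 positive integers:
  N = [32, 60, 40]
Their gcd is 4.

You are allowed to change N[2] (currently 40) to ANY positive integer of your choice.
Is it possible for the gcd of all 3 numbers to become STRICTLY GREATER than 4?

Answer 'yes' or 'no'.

Answer: no

Derivation:
Current gcd = 4
gcd of all OTHER numbers (without N[2]=40): gcd([32, 60]) = 4
The new gcd after any change is gcd(4, new_value).
This can be at most 4.
Since 4 = old gcd 4, the gcd can only stay the same or decrease.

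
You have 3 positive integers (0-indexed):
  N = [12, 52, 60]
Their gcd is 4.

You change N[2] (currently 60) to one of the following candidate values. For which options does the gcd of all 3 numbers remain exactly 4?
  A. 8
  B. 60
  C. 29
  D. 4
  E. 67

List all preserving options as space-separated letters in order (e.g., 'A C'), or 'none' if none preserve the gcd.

Old gcd = 4; gcd of others (without N[2]) = 4
New gcd for candidate v: gcd(4, v). Preserves old gcd iff gcd(4, v) = 4.
  Option A: v=8, gcd(4,8)=4 -> preserves
  Option B: v=60, gcd(4,60)=4 -> preserves
  Option C: v=29, gcd(4,29)=1 -> changes
  Option D: v=4, gcd(4,4)=4 -> preserves
  Option E: v=67, gcd(4,67)=1 -> changes

Answer: A B D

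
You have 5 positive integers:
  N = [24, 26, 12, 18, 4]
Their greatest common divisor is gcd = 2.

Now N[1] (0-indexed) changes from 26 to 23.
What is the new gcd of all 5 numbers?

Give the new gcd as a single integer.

Answer: 1

Derivation:
Numbers: [24, 26, 12, 18, 4], gcd = 2
Change: index 1, 26 -> 23
gcd of the OTHER numbers (without index 1): gcd([24, 12, 18, 4]) = 2
New gcd = gcd(g_others, new_val) = gcd(2, 23) = 1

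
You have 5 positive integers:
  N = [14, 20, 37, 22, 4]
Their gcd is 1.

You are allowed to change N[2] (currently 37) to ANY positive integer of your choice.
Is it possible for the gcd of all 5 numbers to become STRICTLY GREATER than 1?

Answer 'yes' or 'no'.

Answer: yes

Derivation:
Current gcd = 1
gcd of all OTHER numbers (without N[2]=37): gcd([14, 20, 22, 4]) = 2
The new gcd after any change is gcd(2, new_value).
This can be at most 2.
Since 2 > old gcd 1, the gcd CAN increase (e.g., set N[2] = 2).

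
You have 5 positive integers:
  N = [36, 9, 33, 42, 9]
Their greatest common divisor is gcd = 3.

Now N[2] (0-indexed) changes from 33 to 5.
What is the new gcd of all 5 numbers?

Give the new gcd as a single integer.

Numbers: [36, 9, 33, 42, 9], gcd = 3
Change: index 2, 33 -> 5
gcd of the OTHER numbers (without index 2): gcd([36, 9, 42, 9]) = 3
New gcd = gcd(g_others, new_val) = gcd(3, 5) = 1

Answer: 1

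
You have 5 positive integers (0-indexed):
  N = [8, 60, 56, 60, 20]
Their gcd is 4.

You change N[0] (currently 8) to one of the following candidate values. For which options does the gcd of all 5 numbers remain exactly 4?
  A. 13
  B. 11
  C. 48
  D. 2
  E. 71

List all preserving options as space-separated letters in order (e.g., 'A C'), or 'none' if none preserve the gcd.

Old gcd = 4; gcd of others (without N[0]) = 4
New gcd for candidate v: gcd(4, v). Preserves old gcd iff gcd(4, v) = 4.
  Option A: v=13, gcd(4,13)=1 -> changes
  Option B: v=11, gcd(4,11)=1 -> changes
  Option C: v=48, gcd(4,48)=4 -> preserves
  Option D: v=2, gcd(4,2)=2 -> changes
  Option E: v=71, gcd(4,71)=1 -> changes

Answer: C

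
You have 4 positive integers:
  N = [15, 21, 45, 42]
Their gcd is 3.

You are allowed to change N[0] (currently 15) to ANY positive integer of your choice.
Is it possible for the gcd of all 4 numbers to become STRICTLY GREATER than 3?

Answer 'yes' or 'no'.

Current gcd = 3
gcd of all OTHER numbers (without N[0]=15): gcd([21, 45, 42]) = 3
The new gcd after any change is gcd(3, new_value).
This can be at most 3.
Since 3 = old gcd 3, the gcd can only stay the same or decrease.

Answer: no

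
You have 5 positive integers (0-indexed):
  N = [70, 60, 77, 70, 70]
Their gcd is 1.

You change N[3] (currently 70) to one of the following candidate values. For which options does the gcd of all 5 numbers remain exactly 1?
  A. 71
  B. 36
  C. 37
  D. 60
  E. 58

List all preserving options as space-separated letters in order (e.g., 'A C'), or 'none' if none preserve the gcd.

Old gcd = 1; gcd of others (without N[3]) = 1
New gcd for candidate v: gcd(1, v). Preserves old gcd iff gcd(1, v) = 1.
  Option A: v=71, gcd(1,71)=1 -> preserves
  Option B: v=36, gcd(1,36)=1 -> preserves
  Option C: v=37, gcd(1,37)=1 -> preserves
  Option D: v=60, gcd(1,60)=1 -> preserves
  Option E: v=58, gcd(1,58)=1 -> preserves

Answer: A B C D E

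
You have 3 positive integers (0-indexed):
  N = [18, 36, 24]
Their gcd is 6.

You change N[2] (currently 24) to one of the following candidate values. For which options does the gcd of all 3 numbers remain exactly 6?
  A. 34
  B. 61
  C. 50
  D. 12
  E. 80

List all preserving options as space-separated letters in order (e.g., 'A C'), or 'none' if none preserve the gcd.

Answer: D

Derivation:
Old gcd = 6; gcd of others (without N[2]) = 18
New gcd for candidate v: gcd(18, v). Preserves old gcd iff gcd(18, v) = 6.
  Option A: v=34, gcd(18,34)=2 -> changes
  Option B: v=61, gcd(18,61)=1 -> changes
  Option C: v=50, gcd(18,50)=2 -> changes
  Option D: v=12, gcd(18,12)=6 -> preserves
  Option E: v=80, gcd(18,80)=2 -> changes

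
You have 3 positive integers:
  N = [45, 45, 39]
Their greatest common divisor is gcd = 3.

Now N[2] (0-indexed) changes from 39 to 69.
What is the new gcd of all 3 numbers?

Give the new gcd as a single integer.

Numbers: [45, 45, 39], gcd = 3
Change: index 2, 39 -> 69
gcd of the OTHER numbers (without index 2): gcd([45, 45]) = 45
New gcd = gcd(g_others, new_val) = gcd(45, 69) = 3

Answer: 3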